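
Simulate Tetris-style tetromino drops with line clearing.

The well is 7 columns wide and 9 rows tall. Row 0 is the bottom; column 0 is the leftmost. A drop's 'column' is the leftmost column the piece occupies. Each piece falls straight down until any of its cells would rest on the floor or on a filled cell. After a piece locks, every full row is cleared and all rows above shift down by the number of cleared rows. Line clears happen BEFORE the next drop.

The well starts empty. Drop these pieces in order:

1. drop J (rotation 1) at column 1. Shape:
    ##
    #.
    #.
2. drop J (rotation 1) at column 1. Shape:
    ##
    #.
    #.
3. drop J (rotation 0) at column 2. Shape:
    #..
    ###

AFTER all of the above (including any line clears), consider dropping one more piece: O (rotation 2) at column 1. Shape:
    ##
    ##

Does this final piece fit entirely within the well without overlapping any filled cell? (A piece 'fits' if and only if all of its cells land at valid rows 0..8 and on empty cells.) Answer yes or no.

Answer: no

Derivation:
Drop 1: J rot1 at col 1 lands with bottom-row=0; cleared 0 line(s) (total 0); column heights now [0 3 3 0 0 0 0], max=3
Drop 2: J rot1 at col 1 lands with bottom-row=3; cleared 0 line(s) (total 0); column heights now [0 6 6 0 0 0 0], max=6
Drop 3: J rot0 at col 2 lands with bottom-row=6; cleared 0 line(s) (total 0); column heights now [0 6 8 7 7 0 0], max=8
Test piece O rot2 at col 1 (width 2): heights before test = [0 6 8 7 7 0 0]; fits = False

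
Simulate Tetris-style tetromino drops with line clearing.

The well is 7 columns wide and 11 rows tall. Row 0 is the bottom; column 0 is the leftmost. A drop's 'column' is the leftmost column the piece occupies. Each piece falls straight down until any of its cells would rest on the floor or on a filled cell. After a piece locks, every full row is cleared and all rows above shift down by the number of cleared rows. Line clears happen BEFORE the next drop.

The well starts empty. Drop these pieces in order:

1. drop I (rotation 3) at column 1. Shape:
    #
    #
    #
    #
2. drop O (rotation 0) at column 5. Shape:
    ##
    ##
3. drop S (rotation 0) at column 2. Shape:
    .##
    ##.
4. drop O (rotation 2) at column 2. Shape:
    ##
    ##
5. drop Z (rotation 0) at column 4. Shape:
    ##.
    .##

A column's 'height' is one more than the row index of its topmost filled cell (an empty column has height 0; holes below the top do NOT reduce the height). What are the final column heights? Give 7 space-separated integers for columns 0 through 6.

Drop 1: I rot3 at col 1 lands with bottom-row=0; cleared 0 line(s) (total 0); column heights now [0 4 0 0 0 0 0], max=4
Drop 2: O rot0 at col 5 lands with bottom-row=0; cleared 0 line(s) (total 0); column heights now [0 4 0 0 0 2 2], max=4
Drop 3: S rot0 at col 2 lands with bottom-row=0; cleared 0 line(s) (total 0); column heights now [0 4 1 2 2 2 2], max=4
Drop 4: O rot2 at col 2 lands with bottom-row=2; cleared 0 line(s) (total 0); column heights now [0 4 4 4 2 2 2], max=4
Drop 5: Z rot0 at col 4 lands with bottom-row=2; cleared 0 line(s) (total 0); column heights now [0 4 4 4 4 4 3], max=4

Answer: 0 4 4 4 4 4 3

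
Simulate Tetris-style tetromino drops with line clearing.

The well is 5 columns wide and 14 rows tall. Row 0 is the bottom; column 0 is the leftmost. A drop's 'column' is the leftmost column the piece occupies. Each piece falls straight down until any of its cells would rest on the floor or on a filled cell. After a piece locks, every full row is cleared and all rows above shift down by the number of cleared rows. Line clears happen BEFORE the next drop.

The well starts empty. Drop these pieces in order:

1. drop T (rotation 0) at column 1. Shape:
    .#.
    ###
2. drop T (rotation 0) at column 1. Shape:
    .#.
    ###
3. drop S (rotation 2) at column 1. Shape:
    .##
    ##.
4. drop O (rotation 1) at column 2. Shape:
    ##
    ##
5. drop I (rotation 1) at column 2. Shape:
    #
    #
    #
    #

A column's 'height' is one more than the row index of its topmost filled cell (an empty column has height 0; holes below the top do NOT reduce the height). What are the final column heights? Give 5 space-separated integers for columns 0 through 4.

Drop 1: T rot0 at col 1 lands with bottom-row=0; cleared 0 line(s) (total 0); column heights now [0 1 2 1 0], max=2
Drop 2: T rot0 at col 1 lands with bottom-row=2; cleared 0 line(s) (total 0); column heights now [0 3 4 3 0], max=4
Drop 3: S rot2 at col 1 lands with bottom-row=4; cleared 0 line(s) (total 0); column heights now [0 5 6 6 0], max=6
Drop 4: O rot1 at col 2 lands with bottom-row=6; cleared 0 line(s) (total 0); column heights now [0 5 8 8 0], max=8
Drop 5: I rot1 at col 2 lands with bottom-row=8; cleared 0 line(s) (total 0); column heights now [0 5 12 8 0], max=12

Answer: 0 5 12 8 0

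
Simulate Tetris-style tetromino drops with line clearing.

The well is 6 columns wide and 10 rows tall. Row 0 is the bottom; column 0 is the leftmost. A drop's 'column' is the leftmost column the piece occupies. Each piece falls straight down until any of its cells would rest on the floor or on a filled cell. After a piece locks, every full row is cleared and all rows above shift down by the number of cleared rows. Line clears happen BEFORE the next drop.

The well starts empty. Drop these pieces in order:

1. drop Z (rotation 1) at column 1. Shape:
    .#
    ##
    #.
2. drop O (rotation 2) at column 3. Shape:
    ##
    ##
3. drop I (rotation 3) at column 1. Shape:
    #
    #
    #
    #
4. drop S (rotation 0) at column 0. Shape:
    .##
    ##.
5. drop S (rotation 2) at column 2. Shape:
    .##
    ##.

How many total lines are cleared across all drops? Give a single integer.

Answer: 0

Derivation:
Drop 1: Z rot1 at col 1 lands with bottom-row=0; cleared 0 line(s) (total 0); column heights now [0 2 3 0 0 0], max=3
Drop 2: O rot2 at col 3 lands with bottom-row=0; cleared 0 line(s) (total 0); column heights now [0 2 3 2 2 0], max=3
Drop 3: I rot3 at col 1 lands with bottom-row=2; cleared 0 line(s) (total 0); column heights now [0 6 3 2 2 0], max=6
Drop 4: S rot0 at col 0 lands with bottom-row=6; cleared 0 line(s) (total 0); column heights now [7 8 8 2 2 0], max=8
Drop 5: S rot2 at col 2 lands with bottom-row=8; cleared 0 line(s) (total 0); column heights now [7 8 9 10 10 0], max=10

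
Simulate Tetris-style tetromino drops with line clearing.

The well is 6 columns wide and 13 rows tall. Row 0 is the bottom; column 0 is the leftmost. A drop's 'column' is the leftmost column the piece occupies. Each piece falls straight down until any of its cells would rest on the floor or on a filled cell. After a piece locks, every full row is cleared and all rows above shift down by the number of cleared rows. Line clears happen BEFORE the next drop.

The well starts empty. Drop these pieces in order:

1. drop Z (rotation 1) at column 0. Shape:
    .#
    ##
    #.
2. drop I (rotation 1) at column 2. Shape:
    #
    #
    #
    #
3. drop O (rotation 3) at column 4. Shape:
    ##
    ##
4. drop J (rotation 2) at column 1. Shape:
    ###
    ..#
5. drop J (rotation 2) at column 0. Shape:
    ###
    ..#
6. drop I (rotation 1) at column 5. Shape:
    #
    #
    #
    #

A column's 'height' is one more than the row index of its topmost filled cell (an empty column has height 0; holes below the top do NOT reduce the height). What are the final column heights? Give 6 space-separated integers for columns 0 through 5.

Answer: 7 7 7 5 2 6

Derivation:
Drop 1: Z rot1 at col 0 lands with bottom-row=0; cleared 0 line(s) (total 0); column heights now [2 3 0 0 0 0], max=3
Drop 2: I rot1 at col 2 lands with bottom-row=0; cleared 0 line(s) (total 0); column heights now [2 3 4 0 0 0], max=4
Drop 3: O rot3 at col 4 lands with bottom-row=0; cleared 0 line(s) (total 0); column heights now [2 3 4 0 2 2], max=4
Drop 4: J rot2 at col 1 lands with bottom-row=3; cleared 0 line(s) (total 0); column heights now [2 5 5 5 2 2], max=5
Drop 5: J rot2 at col 0 lands with bottom-row=5; cleared 0 line(s) (total 0); column heights now [7 7 7 5 2 2], max=7
Drop 6: I rot1 at col 5 lands with bottom-row=2; cleared 0 line(s) (total 0); column heights now [7 7 7 5 2 6], max=7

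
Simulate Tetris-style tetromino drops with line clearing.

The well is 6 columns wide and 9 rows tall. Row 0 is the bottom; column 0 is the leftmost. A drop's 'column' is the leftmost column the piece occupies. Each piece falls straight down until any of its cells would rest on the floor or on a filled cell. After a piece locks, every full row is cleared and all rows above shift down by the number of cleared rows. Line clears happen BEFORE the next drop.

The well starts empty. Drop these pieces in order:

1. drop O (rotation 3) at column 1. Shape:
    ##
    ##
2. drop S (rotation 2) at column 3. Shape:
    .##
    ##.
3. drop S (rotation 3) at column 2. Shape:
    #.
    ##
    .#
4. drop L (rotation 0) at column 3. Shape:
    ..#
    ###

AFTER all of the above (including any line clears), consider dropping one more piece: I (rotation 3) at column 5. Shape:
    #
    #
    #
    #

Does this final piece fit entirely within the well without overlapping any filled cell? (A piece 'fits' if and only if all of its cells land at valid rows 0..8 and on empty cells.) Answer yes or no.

Drop 1: O rot3 at col 1 lands with bottom-row=0; cleared 0 line(s) (total 0); column heights now [0 2 2 0 0 0], max=2
Drop 2: S rot2 at col 3 lands with bottom-row=0; cleared 0 line(s) (total 0); column heights now [0 2 2 1 2 2], max=2
Drop 3: S rot3 at col 2 lands with bottom-row=1; cleared 0 line(s) (total 0); column heights now [0 2 4 3 2 2], max=4
Drop 4: L rot0 at col 3 lands with bottom-row=3; cleared 0 line(s) (total 0); column heights now [0 2 4 4 4 5], max=5
Test piece I rot3 at col 5 (width 1): heights before test = [0 2 4 4 4 5]; fits = True

Answer: yes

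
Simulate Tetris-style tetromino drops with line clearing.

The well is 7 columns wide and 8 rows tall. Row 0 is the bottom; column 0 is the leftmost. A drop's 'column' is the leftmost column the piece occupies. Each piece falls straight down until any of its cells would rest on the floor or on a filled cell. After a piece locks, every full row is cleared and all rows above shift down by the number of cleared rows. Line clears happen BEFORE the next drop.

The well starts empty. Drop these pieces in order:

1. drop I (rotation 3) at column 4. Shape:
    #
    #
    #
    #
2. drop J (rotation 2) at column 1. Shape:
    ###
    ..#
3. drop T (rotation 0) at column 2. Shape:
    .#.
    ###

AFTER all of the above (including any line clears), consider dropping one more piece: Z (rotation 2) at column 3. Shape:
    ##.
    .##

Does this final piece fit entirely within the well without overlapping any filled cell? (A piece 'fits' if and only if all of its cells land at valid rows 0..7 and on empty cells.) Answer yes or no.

Drop 1: I rot3 at col 4 lands with bottom-row=0; cleared 0 line(s) (total 0); column heights now [0 0 0 0 4 0 0], max=4
Drop 2: J rot2 at col 1 lands with bottom-row=0; cleared 0 line(s) (total 0); column heights now [0 2 2 2 4 0 0], max=4
Drop 3: T rot0 at col 2 lands with bottom-row=4; cleared 0 line(s) (total 0); column heights now [0 2 5 6 5 0 0], max=6
Test piece Z rot2 at col 3 (width 3): heights before test = [0 2 5 6 5 0 0]; fits = True

Answer: yes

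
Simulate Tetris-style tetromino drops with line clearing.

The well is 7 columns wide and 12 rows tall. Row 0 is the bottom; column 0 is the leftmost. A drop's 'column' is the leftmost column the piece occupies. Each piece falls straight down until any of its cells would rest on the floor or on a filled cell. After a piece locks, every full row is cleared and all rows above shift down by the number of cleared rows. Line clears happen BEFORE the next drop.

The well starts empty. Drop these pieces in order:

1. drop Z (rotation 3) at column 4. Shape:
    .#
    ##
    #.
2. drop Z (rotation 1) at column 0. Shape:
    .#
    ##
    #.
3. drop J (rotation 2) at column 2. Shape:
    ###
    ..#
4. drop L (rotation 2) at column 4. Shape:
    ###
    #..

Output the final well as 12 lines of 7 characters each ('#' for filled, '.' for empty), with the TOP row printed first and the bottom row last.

Answer: .......
.......
.......
.......
.......
.......
....###
....#..
..###..
.#..##.
##..##.
#...#..

Derivation:
Drop 1: Z rot3 at col 4 lands with bottom-row=0; cleared 0 line(s) (total 0); column heights now [0 0 0 0 2 3 0], max=3
Drop 2: Z rot1 at col 0 lands with bottom-row=0; cleared 0 line(s) (total 0); column heights now [2 3 0 0 2 3 0], max=3
Drop 3: J rot2 at col 2 lands with bottom-row=2; cleared 0 line(s) (total 0); column heights now [2 3 4 4 4 3 0], max=4
Drop 4: L rot2 at col 4 lands with bottom-row=4; cleared 0 line(s) (total 0); column heights now [2 3 4 4 6 6 6], max=6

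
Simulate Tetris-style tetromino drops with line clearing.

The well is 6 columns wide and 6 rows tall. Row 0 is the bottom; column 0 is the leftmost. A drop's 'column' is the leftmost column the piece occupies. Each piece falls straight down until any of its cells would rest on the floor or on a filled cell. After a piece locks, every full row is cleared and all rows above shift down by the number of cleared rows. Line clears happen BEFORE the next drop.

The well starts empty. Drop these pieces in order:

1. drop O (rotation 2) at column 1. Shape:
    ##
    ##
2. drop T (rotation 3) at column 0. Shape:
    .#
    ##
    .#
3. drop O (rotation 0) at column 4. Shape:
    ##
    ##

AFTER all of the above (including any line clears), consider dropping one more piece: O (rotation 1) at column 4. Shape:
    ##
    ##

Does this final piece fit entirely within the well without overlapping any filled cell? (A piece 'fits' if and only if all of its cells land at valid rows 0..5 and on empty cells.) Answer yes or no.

Answer: yes

Derivation:
Drop 1: O rot2 at col 1 lands with bottom-row=0; cleared 0 line(s) (total 0); column heights now [0 2 2 0 0 0], max=2
Drop 2: T rot3 at col 0 lands with bottom-row=2; cleared 0 line(s) (total 0); column heights now [4 5 2 0 0 0], max=5
Drop 3: O rot0 at col 4 lands with bottom-row=0; cleared 0 line(s) (total 0); column heights now [4 5 2 0 2 2], max=5
Test piece O rot1 at col 4 (width 2): heights before test = [4 5 2 0 2 2]; fits = True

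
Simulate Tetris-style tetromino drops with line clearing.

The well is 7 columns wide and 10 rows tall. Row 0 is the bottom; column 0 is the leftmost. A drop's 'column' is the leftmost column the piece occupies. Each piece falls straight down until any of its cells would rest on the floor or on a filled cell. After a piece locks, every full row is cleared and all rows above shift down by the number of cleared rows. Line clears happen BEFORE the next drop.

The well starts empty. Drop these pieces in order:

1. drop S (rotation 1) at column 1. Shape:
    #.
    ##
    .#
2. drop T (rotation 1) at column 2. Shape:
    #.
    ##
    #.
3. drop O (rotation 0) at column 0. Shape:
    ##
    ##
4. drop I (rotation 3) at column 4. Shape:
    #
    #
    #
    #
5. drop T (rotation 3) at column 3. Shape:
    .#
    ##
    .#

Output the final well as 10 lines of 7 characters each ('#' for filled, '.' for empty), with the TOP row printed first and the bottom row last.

Drop 1: S rot1 at col 1 lands with bottom-row=0; cleared 0 line(s) (total 0); column heights now [0 3 2 0 0 0 0], max=3
Drop 2: T rot1 at col 2 lands with bottom-row=2; cleared 0 line(s) (total 0); column heights now [0 3 5 4 0 0 0], max=5
Drop 3: O rot0 at col 0 lands with bottom-row=3; cleared 0 line(s) (total 0); column heights now [5 5 5 4 0 0 0], max=5
Drop 4: I rot3 at col 4 lands with bottom-row=0; cleared 0 line(s) (total 0); column heights now [5 5 5 4 4 0 0], max=5
Drop 5: T rot3 at col 3 lands with bottom-row=4; cleared 0 line(s) (total 0); column heights now [5 5 5 6 7 0 0], max=7

Answer: .......
.......
.......
....#..
...##..
###.#..
#####..
.##.#..
.##.#..
..#.#..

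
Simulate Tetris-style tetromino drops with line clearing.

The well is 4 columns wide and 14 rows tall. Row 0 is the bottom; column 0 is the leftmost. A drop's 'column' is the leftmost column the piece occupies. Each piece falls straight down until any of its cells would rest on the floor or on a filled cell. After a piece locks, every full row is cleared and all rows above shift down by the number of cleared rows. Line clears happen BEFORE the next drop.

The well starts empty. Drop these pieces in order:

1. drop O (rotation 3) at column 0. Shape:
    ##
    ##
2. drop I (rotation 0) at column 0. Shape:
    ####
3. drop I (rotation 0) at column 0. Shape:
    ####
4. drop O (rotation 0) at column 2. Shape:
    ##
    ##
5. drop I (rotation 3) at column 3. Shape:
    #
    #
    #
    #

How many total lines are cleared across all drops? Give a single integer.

Answer: 4

Derivation:
Drop 1: O rot3 at col 0 lands with bottom-row=0; cleared 0 line(s) (total 0); column heights now [2 2 0 0], max=2
Drop 2: I rot0 at col 0 lands with bottom-row=2; cleared 1 line(s) (total 1); column heights now [2 2 0 0], max=2
Drop 3: I rot0 at col 0 lands with bottom-row=2; cleared 1 line(s) (total 2); column heights now [2 2 0 0], max=2
Drop 4: O rot0 at col 2 lands with bottom-row=0; cleared 2 line(s) (total 4); column heights now [0 0 0 0], max=0
Drop 5: I rot3 at col 3 lands with bottom-row=0; cleared 0 line(s) (total 4); column heights now [0 0 0 4], max=4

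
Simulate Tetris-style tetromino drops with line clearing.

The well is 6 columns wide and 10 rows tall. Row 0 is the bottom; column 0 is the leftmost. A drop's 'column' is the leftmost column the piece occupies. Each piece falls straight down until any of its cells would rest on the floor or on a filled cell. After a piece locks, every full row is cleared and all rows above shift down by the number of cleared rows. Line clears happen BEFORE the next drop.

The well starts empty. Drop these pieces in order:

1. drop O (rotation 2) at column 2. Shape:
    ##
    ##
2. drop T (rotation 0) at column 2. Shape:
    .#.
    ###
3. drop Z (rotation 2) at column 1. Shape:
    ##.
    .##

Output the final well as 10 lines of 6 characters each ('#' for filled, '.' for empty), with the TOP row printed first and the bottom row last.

Answer: ......
......
......
......
.##...
..##..
...#..
..###.
..##..
..##..

Derivation:
Drop 1: O rot2 at col 2 lands with bottom-row=0; cleared 0 line(s) (total 0); column heights now [0 0 2 2 0 0], max=2
Drop 2: T rot0 at col 2 lands with bottom-row=2; cleared 0 line(s) (total 0); column heights now [0 0 3 4 3 0], max=4
Drop 3: Z rot2 at col 1 lands with bottom-row=4; cleared 0 line(s) (total 0); column heights now [0 6 6 5 3 0], max=6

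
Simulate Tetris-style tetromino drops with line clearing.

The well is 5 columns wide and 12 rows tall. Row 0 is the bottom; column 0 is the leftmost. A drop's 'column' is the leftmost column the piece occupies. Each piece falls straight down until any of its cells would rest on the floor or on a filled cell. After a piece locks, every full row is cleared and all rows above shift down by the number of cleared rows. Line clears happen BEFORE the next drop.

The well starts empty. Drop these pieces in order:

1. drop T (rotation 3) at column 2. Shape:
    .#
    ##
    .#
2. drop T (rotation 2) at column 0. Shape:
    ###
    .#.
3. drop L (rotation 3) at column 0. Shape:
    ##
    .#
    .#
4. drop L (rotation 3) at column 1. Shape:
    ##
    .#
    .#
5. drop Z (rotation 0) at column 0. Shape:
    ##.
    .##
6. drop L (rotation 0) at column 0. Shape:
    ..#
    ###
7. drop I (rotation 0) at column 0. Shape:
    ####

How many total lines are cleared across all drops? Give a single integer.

Drop 1: T rot3 at col 2 lands with bottom-row=0; cleared 0 line(s) (total 0); column heights now [0 0 2 3 0], max=3
Drop 2: T rot2 at col 0 lands with bottom-row=1; cleared 0 line(s) (total 0); column heights now [3 3 3 3 0], max=3
Drop 3: L rot3 at col 0 lands with bottom-row=3; cleared 0 line(s) (total 0); column heights now [6 6 3 3 0], max=6
Drop 4: L rot3 at col 1 lands with bottom-row=4; cleared 0 line(s) (total 0); column heights now [6 7 7 3 0], max=7
Drop 5: Z rot0 at col 0 lands with bottom-row=7; cleared 0 line(s) (total 0); column heights now [9 9 8 3 0], max=9
Drop 6: L rot0 at col 0 lands with bottom-row=9; cleared 0 line(s) (total 0); column heights now [10 10 11 3 0], max=11
Drop 7: I rot0 at col 0 lands with bottom-row=11; cleared 0 line(s) (total 0); column heights now [12 12 12 12 0], max=12

Answer: 0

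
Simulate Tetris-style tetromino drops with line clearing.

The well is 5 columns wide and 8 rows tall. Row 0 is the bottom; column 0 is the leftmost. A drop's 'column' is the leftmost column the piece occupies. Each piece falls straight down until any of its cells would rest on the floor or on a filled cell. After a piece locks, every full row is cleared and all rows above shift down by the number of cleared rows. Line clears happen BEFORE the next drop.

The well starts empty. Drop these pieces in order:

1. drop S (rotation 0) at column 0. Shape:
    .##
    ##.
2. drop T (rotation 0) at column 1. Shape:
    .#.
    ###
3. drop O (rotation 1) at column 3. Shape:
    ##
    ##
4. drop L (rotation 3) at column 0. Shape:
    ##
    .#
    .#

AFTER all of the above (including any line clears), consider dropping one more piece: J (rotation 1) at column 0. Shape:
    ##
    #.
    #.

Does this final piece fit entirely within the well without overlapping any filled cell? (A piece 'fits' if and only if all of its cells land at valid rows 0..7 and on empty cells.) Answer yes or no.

Answer: no

Derivation:
Drop 1: S rot0 at col 0 lands with bottom-row=0; cleared 0 line(s) (total 0); column heights now [1 2 2 0 0], max=2
Drop 2: T rot0 at col 1 lands with bottom-row=2; cleared 0 line(s) (total 0); column heights now [1 3 4 3 0], max=4
Drop 3: O rot1 at col 3 lands with bottom-row=3; cleared 0 line(s) (total 0); column heights now [1 3 4 5 5], max=5
Drop 4: L rot3 at col 0 lands with bottom-row=3; cleared 0 line(s) (total 0); column heights now [6 6 4 5 5], max=6
Test piece J rot1 at col 0 (width 2): heights before test = [6 6 4 5 5]; fits = False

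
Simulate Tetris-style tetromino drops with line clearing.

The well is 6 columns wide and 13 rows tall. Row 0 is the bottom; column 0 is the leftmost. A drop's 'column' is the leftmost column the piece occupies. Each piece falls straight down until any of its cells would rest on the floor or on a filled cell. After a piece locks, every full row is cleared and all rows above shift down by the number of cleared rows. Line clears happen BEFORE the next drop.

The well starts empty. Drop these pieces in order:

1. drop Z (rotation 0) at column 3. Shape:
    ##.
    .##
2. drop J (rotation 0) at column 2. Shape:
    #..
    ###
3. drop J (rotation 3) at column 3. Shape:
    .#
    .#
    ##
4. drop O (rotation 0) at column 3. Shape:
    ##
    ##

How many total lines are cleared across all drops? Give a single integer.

Answer: 0

Derivation:
Drop 1: Z rot0 at col 3 lands with bottom-row=0; cleared 0 line(s) (total 0); column heights now [0 0 0 2 2 1], max=2
Drop 2: J rot0 at col 2 lands with bottom-row=2; cleared 0 line(s) (total 0); column heights now [0 0 4 3 3 1], max=4
Drop 3: J rot3 at col 3 lands with bottom-row=3; cleared 0 line(s) (total 0); column heights now [0 0 4 4 6 1], max=6
Drop 4: O rot0 at col 3 lands with bottom-row=6; cleared 0 line(s) (total 0); column heights now [0 0 4 8 8 1], max=8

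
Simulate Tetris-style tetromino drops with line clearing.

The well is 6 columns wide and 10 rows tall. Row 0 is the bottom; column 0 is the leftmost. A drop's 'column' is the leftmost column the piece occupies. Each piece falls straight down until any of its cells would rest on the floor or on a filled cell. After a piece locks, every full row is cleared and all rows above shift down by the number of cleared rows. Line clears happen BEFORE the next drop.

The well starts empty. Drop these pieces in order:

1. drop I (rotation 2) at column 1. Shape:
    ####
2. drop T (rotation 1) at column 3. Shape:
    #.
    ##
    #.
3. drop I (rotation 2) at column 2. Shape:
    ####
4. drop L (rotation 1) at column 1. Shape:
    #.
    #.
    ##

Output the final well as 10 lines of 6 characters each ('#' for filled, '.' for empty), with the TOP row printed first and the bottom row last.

Answer: ......
......
.#....
.#....
.##...
..####
...#..
...##.
...#..
.####.

Derivation:
Drop 1: I rot2 at col 1 lands with bottom-row=0; cleared 0 line(s) (total 0); column heights now [0 1 1 1 1 0], max=1
Drop 2: T rot1 at col 3 lands with bottom-row=1; cleared 0 line(s) (total 0); column heights now [0 1 1 4 3 0], max=4
Drop 3: I rot2 at col 2 lands with bottom-row=4; cleared 0 line(s) (total 0); column heights now [0 1 5 5 5 5], max=5
Drop 4: L rot1 at col 1 lands with bottom-row=5; cleared 0 line(s) (total 0); column heights now [0 8 6 5 5 5], max=8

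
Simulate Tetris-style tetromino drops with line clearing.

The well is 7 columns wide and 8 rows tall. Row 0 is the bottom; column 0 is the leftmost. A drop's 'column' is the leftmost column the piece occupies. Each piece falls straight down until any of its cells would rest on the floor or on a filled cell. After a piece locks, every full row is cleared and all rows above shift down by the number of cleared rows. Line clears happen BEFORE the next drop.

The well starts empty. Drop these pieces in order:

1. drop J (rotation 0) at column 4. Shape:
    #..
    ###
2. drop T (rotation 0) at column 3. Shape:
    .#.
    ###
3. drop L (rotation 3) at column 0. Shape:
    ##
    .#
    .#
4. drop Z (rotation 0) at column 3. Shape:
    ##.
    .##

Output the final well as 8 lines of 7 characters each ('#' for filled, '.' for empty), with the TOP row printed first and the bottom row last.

Drop 1: J rot0 at col 4 lands with bottom-row=0; cleared 0 line(s) (total 0); column heights now [0 0 0 0 2 1 1], max=2
Drop 2: T rot0 at col 3 lands with bottom-row=2; cleared 0 line(s) (total 0); column heights now [0 0 0 3 4 3 1], max=4
Drop 3: L rot3 at col 0 lands with bottom-row=0; cleared 0 line(s) (total 0); column heights now [3 3 0 3 4 3 1], max=4
Drop 4: Z rot0 at col 3 lands with bottom-row=4; cleared 0 line(s) (total 0); column heights now [3 3 0 6 6 5 1], max=6

Answer: .......
.......
...##..
....##.
....#..
##.###.
.#..#..
.#..###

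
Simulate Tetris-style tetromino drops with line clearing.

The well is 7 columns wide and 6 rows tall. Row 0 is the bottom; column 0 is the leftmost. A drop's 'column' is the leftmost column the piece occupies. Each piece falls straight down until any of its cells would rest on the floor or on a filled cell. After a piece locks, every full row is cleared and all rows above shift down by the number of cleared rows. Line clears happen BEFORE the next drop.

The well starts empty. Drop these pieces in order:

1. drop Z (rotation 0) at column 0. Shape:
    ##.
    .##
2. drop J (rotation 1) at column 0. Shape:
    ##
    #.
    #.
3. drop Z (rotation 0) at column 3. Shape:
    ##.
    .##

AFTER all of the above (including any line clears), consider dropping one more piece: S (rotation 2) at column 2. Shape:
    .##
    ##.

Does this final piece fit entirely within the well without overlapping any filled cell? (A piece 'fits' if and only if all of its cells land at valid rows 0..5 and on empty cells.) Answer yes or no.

Drop 1: Z rot0 at col 0 lands with bottom-row=0; cleared 0 line(s) (total 0); column heights now [2 2 1 0 0 0 0], max=2
Drop 2: J rot1 at col 0 lands with bottom-row=2; cleared 0 line(s) (total 0); column heights now [5 5 1 0 0 0 0], max=5
Drop 3: Z rot0 at col 3 lands with bottom-row=0; cleared 0 line(s) (total 0); column heights now [5 5 1 2 2 1 0], max=5
Test piece S rot2 at col 2 (width 3): heights before test = [5 5 1 2 2 1 0]; fits = True

Answer: yes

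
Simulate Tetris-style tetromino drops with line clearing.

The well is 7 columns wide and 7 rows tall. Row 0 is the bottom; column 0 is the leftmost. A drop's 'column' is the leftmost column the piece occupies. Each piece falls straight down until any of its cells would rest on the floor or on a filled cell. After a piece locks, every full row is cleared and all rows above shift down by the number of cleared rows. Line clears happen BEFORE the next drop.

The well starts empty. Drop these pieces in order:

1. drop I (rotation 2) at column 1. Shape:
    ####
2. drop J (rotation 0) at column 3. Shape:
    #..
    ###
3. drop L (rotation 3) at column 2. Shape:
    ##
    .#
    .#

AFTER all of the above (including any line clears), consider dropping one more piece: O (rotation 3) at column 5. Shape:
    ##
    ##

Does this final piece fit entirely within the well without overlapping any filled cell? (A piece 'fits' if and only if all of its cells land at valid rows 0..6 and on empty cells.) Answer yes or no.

Drop 1: I rot2 at col 1 lands with bottom-row=0; cleared 0 line(s) (total 0); column heights now [0 1 1 1 1 0 0], max=1
Drop 2: J rot0 at col 3 lands with bottom-row=1; cleared 0 line(s) (total 0); column heights now [0 1 1 3 2 2 0], max=3
Drop 3: L rot3 at col 2 lands with bottom-row=3; cleared 0 line(s) (total 0); column heights now [0 1 6 6 2 2 0], max=6
Test piece O rot3 at col 5 (width 2): heights before test = [0 1 6 6 2 2 0]; fits = True

Answer: yes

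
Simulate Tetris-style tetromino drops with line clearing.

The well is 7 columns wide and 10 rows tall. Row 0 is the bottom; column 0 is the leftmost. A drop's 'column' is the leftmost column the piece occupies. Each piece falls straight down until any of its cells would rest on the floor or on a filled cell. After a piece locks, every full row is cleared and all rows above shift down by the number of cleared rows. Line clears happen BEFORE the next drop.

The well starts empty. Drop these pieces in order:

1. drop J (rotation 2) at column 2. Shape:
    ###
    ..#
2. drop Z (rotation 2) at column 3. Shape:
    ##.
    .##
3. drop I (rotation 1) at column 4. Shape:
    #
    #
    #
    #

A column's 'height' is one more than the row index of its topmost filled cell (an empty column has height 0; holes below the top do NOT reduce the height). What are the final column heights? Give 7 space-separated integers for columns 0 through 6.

Drop 1: J rot2 at col 2 lands with bottom-row=0; cleared 0 line(s) (total 0); column heights now [0 0 2 2 2 0 0], max=2
Drop 2: Z rot2 at col 3 lands with bottom-row=2; cleared 0 line(s) (total 0); column heights now [0 0 2 4 4 3 0], max=4
Drop 3: I rot1 at col 4 lands with bottom-row=4; cleared 0 line(s) (total 0); column heights now [0 0 2 4 8 3 0], max=8

Answer: 0 0 2 4 8 3 0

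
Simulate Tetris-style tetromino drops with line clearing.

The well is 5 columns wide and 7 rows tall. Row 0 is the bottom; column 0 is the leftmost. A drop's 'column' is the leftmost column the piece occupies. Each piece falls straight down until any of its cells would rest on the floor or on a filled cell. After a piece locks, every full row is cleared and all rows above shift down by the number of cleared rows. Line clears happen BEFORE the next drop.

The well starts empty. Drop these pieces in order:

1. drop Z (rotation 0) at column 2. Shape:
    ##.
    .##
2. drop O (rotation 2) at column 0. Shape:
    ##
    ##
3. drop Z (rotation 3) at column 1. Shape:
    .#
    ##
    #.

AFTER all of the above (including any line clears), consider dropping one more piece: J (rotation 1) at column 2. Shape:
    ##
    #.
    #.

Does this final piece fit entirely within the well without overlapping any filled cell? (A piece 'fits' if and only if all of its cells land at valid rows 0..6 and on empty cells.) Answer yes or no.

Answer: no

Derivation:
Drop 1: Z rot0 at col 2 lands with bottom-row=0; cleared 0 line(s) (total 0); column heights now [0 0 2 2 1], max=2
Drop 2: O rot2 at col 0 lands with bottom-row=0; cleared 0 line(s) (total 0); column heights now [2 2 2 2 1], max=2
Drop 3: Z rot3 at col 1 lands with bottom-row=2; cleared 0 line(s) (total 0); column heights now [2 4 5 2 1], max=5
Test piece J rot1 at col 2 (width 2): heights before test = [2 4 5 2 1]; fits = False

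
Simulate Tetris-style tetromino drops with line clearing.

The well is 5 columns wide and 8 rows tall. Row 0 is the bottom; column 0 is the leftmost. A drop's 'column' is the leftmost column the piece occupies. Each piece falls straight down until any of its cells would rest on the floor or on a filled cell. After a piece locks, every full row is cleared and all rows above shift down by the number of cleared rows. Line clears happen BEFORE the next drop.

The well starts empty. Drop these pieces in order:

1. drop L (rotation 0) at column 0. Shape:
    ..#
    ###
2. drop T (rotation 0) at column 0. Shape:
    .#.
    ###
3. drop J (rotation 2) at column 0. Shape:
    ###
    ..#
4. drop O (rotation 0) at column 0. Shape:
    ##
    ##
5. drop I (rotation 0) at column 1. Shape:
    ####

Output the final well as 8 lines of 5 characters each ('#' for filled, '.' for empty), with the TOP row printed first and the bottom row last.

Drop 1: L rot0 at col 0 lands with bottom-row=0; cleared 0 line(s) (total 0); column heights now [1 1 2 0 0], max=2
Drop 2: T rot0 at col 0 lands with bottom-row=2; cleared 0 line(s) (total 0); column heights now [3 4 3 0 0], max=4
Drop 3: J rot2 at col 0 lands with bottom-row=3; cleared 0 line(s) (total 0); column heights now [5 5 5 0 0], max=5
Drop 4: O rot0 at col 0 lands with bottom-row=5; cleared 0 line(s) (total 0); column heights now [7 7 5 0 0], max=7
Drop 5: I rot0 at col 1 lands with bottom-row=7; cleared 0 line(s) (total 0); column heights now [7 8 8 8 8], max=8

Answer: .####
##...
##...
###..
.##..
###..
..#..
###..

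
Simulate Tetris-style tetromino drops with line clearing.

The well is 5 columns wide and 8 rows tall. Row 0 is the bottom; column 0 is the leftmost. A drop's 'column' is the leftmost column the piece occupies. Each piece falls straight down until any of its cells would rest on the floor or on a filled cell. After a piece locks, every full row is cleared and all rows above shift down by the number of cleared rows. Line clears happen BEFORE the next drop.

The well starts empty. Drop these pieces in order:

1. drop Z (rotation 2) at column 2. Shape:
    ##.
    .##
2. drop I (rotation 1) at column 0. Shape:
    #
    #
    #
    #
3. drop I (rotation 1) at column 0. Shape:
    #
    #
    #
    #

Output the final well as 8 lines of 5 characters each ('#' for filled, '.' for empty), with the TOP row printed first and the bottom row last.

Answer: #....
#....
#....
#....
#....
#....
#.##.
#..##

Derivation:
Drop 1: Z rot2 at col 2 lands with bottom-row=0; cleared 0 line(s) (total 0); column heights now [0 0 2 2 1], max=2
Drop 2: I rot1 at col 0 lands with bottom-row=0; cleared 0 line(s) (total 0); column heights now [4 0 2 2 1], max=4
Drop 3: I rot1 at col 0 lands with bottom-row=4; cleared 0 line(s) (total 0); column heights now [8 0 2 2 1], max=8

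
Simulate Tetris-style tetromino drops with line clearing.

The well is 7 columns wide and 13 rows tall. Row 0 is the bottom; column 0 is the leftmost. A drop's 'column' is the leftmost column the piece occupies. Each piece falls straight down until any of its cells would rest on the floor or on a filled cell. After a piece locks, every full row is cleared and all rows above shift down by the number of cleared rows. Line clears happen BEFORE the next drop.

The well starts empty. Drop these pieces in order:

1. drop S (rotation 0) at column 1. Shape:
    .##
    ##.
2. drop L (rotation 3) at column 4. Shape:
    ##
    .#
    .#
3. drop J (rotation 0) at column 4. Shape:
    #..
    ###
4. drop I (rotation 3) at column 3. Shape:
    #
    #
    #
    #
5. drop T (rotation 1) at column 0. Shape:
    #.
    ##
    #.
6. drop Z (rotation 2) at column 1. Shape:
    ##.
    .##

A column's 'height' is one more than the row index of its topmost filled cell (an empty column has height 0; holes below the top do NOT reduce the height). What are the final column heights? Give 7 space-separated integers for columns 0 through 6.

Answer: 3 8 8 7 5 4 4

Derivation:
Drop 1: S rot0 at col 1 lands with bottom-row=0; cleared 0 line(s) (total 0); column heights now [0 1 2 2 0 0 0], max=2
Drop 2: L rot3 at col 4 lands with bottom-row=0; cleared 0 line(s) (total 0); column heights now [0 1 2 2 3 3 0], max=3
Drop 3: J rot0 at col 4 lands with bottom-row=3; cleared 0 line(s) (total 0); column heights now [0 1 2 2 5 4 4], max=5
Drop 4: I rot3 at col 3 lands with bottom-row=2; cleared 0 line(s) (total 0); column heights now [0 1 2 6 5 4 4], max=6
Drop 5: T rot1 at col 0 lands with bottom-row=0; cleared 0 line(s) (total 0); column heights now [3 2 2 6 5 4 4], max=6
Drop 6: Z rot2 at col 1 lands with bottom-row=6; cleared 0 line(s) (total 0); column heights now [3 8 8 7 5 4 4], max=8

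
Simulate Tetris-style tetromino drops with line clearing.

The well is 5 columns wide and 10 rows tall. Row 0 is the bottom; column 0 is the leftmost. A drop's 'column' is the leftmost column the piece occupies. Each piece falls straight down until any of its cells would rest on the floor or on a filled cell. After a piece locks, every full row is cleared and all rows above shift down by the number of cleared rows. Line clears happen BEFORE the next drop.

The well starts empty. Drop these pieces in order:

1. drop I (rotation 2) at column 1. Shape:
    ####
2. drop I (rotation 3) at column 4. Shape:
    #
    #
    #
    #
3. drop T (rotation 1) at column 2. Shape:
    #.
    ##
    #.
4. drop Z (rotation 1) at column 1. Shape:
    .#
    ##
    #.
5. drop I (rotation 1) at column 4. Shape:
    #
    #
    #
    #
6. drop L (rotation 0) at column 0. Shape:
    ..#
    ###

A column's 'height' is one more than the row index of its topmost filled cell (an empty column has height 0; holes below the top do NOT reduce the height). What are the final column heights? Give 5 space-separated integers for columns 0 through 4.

Answer: 7 7 8 3 9

Derivation:
Drop 1: I rot2 at col 1 lands with bottom-row=0; cleared 0 line(s) (total 0); column heights now [0 1 1 1 1], max=1
Drop 2: I rot3 at col 4 lands with bottom-row=1; cleared 0 line(s) (total 0); column heights now [0 1 1 1 5], max=5
Drop 3: T rot1 at col 2 lands with bottom-row=1; cleared 0 line(s) (total 0); column heights now [0 1 4 3 5], max=5
Drop 4: Z rot1 at col 1 lands with bottom-row=3; cleared 0 line(s) (total 0); column heights now [0 5 6 3 5], max=6
Drop 5: I rot1 at col 4 lands with bottom-row=5; cleared 0 line(s) (total 0); column heights now [0 5 6 3 9], max=9
Drop 6: L rot0 at col 0 lands with bottom-row=6; cleared 0 line(s) (total 0); column heights now [7 7 8 3 9], max=9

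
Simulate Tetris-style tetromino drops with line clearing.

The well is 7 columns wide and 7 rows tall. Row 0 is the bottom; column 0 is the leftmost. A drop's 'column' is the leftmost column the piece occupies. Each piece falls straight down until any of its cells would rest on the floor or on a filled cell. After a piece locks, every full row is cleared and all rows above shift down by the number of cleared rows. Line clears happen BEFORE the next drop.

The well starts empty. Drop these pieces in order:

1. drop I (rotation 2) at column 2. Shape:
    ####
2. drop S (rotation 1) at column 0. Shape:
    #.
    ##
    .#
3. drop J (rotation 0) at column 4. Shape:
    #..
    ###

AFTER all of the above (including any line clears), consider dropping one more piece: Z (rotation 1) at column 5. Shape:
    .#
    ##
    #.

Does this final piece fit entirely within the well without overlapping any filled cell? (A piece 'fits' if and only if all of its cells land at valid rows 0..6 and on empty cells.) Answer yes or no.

Answer: yes

Derivation:
Drop 1: I rot2 at col 2 lands with bottom-row=0; cleared 0 line(s) (total 0); column heights now [0 0 1 1 1 1 0], max=1
Drop 2: S rot1 at col 0 lands with bottom-row=0; cleared 0 line(s) (total 0); column heights now [3 2 1 1 1 1 0], max=3
Drop 3: J rot0 at col 4 lands with bottom-row=1; cleared 0 line(s) (total 0); column heights now [3 2 1 1 3 2 2], max=3
Test piece Z rot1 at col 5 (width 2): heights before test = [3 2 1 1 3 2 2]; fits = True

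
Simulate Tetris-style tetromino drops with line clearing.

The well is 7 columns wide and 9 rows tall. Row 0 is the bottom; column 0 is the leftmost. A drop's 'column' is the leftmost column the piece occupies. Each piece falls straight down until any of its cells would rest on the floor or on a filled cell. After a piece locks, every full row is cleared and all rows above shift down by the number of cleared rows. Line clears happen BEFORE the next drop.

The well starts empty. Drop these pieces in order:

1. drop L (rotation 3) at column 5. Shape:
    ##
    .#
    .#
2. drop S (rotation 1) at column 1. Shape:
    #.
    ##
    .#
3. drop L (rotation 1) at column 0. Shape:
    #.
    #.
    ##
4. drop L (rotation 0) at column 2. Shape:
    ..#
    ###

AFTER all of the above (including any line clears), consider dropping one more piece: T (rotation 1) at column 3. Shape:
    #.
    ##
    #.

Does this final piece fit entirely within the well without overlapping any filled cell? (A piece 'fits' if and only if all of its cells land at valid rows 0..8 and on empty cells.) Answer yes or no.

Answer: yes

Derivation:
Drop 1: L rot3 at col 5 lands with bottom-row=0; cleared 0 line(s) (total 0); column heights now [0 0 0 0 0 3 3], max=3
Drop 2: S rot1 at col 1 lands with bottom-row=0; cleared 0 line(s) (total 0); column heights now [0 3 2 0 0 3 3], max=3
Drop 3: L rot1 at col 0 lands with bottom-row=3; cleared 0 line(s) (total 0); column heights now [6 4 2 0 0 3 3], max=6
Drop 4: L rot0 at col 2 lands with bottom-row=2; cleared 0 line(s) (total 0); column heights now [6 4 3 3 4 3 3], max=6
Test piece T rot1 at col 3 (width 2): heights before test = [6 4 3 3 4 3 3]; fits = True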